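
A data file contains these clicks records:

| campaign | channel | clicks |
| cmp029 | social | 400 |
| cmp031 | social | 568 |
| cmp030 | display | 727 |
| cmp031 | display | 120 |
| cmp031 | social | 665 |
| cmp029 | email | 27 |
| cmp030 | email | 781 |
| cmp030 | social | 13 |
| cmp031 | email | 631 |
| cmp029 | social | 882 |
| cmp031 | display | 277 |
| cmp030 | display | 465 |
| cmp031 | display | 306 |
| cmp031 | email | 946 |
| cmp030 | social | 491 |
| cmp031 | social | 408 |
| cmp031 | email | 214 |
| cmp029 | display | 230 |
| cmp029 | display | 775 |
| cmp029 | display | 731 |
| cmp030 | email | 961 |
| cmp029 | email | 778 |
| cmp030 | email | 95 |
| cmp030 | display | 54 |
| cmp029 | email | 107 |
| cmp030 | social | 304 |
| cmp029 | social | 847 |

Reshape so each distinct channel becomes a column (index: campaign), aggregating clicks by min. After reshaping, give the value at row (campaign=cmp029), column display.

230

Rows with campaign=cmp029 and channel=display: clicks values are 230, 775, 731.
min(230, 775, 731) = 230.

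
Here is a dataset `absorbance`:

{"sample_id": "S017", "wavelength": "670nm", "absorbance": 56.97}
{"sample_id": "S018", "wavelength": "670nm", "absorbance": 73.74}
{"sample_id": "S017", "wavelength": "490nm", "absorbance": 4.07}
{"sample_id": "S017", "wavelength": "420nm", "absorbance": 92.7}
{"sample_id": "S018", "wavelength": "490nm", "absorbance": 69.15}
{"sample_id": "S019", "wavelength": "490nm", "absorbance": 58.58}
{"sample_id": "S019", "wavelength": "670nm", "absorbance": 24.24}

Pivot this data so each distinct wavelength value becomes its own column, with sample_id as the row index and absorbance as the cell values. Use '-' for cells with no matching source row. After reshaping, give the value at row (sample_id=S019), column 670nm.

24.24

The long row with sample_id=S019, wavelength=670nm has absorbance=24.24.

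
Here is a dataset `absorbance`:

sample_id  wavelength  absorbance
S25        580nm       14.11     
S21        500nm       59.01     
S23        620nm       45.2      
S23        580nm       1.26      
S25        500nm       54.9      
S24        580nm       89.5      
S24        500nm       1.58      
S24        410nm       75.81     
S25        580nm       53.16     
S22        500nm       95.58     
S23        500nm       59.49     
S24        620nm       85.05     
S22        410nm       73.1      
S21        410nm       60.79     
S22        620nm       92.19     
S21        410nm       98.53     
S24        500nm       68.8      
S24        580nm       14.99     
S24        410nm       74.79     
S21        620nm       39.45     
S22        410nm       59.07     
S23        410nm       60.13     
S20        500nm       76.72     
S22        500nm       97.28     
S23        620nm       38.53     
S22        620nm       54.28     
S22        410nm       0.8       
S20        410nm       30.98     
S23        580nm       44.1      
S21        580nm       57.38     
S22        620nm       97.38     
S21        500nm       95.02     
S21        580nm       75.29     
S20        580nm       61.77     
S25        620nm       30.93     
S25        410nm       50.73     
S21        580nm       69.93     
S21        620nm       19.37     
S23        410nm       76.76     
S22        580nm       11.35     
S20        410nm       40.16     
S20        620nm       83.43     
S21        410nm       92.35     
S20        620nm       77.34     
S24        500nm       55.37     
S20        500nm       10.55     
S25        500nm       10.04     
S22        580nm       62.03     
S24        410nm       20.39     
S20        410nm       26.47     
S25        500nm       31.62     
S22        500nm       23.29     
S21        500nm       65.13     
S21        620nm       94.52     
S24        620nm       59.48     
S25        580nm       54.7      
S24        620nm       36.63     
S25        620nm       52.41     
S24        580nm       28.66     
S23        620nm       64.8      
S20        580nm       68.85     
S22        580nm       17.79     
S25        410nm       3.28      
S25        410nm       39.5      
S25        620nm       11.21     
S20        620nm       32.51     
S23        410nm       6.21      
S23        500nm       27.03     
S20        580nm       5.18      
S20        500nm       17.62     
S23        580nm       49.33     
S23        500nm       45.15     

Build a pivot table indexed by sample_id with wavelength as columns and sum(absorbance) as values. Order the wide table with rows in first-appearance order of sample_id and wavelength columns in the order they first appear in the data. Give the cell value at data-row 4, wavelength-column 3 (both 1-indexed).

181.16

With rows in first-appearance order of sample_id, row 4 is sample_id=S24. wavelength columns in first-appearance order: 580nm, 500nm, 620nm, 410nm; column 3 is 620nm.
Long rows with sample_id=S24, wavelength=620nm: 85.05 + 59.48 + 36.63 = 181.16.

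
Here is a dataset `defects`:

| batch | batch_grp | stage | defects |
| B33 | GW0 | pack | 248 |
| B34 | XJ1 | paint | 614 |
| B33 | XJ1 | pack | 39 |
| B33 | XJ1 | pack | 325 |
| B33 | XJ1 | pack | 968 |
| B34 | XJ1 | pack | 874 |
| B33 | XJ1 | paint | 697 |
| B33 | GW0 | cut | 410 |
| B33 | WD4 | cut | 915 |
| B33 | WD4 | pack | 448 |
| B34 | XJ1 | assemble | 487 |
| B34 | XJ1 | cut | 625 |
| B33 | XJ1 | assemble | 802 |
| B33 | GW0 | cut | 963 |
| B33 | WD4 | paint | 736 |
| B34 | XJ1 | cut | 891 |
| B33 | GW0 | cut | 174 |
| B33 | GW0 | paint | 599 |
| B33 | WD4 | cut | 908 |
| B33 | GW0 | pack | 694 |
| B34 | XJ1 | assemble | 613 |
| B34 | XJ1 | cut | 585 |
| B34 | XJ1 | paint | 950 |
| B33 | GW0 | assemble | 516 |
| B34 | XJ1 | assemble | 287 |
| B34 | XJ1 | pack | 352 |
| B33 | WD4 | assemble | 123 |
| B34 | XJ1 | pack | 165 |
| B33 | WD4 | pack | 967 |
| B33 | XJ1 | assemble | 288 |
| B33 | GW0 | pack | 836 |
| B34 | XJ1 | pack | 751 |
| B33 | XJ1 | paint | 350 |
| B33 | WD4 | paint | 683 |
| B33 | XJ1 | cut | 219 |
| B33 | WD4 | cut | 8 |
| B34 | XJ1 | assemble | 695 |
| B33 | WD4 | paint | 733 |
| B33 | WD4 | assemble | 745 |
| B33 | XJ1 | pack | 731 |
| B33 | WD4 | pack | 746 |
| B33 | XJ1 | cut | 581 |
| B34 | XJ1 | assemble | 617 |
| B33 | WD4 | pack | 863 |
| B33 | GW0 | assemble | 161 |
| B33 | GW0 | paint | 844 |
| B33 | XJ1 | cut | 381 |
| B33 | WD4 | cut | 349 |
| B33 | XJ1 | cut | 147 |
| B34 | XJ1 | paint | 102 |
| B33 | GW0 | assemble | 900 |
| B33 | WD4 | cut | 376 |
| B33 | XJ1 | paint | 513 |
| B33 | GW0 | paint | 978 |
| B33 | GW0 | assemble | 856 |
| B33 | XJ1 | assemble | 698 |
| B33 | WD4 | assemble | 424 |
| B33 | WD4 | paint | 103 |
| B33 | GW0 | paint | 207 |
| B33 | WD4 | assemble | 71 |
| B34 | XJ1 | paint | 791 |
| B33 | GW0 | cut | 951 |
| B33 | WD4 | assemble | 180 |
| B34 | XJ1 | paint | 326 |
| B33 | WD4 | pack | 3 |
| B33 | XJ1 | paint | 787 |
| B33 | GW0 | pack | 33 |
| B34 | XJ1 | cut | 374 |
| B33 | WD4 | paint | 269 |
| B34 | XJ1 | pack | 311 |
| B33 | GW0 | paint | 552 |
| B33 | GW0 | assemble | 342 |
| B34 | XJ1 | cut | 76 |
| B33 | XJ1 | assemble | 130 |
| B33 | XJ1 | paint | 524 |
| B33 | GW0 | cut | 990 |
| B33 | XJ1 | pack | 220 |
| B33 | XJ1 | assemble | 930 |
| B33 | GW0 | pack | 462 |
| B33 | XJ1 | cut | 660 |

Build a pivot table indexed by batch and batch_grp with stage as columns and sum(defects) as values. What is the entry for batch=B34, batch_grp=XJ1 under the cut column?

2551

Rows with batch=B34, batch_grp=XJ1 and stage=cut: defects values are 625, 891, 585, 374, 76.
625 + 891 + 585 + 374 + 76 = 2551.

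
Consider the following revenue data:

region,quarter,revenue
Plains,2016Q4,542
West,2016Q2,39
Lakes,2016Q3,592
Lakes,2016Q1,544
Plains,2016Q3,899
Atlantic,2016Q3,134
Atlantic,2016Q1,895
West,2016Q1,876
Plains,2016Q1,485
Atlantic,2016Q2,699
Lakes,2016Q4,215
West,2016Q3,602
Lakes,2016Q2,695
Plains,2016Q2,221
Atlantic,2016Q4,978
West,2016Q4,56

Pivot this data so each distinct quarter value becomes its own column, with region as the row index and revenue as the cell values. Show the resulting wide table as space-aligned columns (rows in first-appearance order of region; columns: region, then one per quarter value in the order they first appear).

region    2016Q4  2016Q2  2016Q3  2016Q1
Plains    542     221     899     485   
West      56      39      602     876   
Lakes     215     695     592     544   
Atlantic  978     699     134     895   

Columns: region plus the 4 distinct quarter values (2016Q4, 2016Q2, 2016Q3, 2016Q1).
For example, row Plains column 2016Q4 takes revenue=542 from the long row (Plains, 2016Q4).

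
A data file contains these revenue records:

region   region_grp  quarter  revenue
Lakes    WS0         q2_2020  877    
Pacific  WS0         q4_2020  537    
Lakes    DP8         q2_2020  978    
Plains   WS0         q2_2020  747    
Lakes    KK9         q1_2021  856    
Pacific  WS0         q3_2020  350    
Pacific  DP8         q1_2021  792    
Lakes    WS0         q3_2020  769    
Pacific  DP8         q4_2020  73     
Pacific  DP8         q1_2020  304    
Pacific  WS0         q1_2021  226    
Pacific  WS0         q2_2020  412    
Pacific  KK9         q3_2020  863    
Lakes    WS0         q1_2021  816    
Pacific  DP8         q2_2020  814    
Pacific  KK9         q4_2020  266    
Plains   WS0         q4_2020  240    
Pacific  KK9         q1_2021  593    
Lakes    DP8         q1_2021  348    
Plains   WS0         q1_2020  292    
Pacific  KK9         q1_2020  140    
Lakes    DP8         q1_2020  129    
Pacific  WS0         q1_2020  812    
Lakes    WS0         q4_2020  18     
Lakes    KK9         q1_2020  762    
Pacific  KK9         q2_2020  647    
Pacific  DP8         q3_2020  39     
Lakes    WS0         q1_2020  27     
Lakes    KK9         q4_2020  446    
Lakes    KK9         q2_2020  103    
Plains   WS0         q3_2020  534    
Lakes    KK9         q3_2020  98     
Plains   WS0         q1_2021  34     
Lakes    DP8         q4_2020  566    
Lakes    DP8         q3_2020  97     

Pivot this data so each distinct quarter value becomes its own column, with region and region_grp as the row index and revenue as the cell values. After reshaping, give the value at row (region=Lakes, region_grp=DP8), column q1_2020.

Wide layout: rows indexed by region and region_grp, columns are the 5 distinct quarter values (q2_2020, q4_2020, q1_2021, q3_2020, q1_2020).
Cell (region=Lakes, region_grp=DP8, quarter=q1_2020) draws from the long row where region=Lakes, region_grp=DP8 and quarter=q1_2020, which has revenue=129.

129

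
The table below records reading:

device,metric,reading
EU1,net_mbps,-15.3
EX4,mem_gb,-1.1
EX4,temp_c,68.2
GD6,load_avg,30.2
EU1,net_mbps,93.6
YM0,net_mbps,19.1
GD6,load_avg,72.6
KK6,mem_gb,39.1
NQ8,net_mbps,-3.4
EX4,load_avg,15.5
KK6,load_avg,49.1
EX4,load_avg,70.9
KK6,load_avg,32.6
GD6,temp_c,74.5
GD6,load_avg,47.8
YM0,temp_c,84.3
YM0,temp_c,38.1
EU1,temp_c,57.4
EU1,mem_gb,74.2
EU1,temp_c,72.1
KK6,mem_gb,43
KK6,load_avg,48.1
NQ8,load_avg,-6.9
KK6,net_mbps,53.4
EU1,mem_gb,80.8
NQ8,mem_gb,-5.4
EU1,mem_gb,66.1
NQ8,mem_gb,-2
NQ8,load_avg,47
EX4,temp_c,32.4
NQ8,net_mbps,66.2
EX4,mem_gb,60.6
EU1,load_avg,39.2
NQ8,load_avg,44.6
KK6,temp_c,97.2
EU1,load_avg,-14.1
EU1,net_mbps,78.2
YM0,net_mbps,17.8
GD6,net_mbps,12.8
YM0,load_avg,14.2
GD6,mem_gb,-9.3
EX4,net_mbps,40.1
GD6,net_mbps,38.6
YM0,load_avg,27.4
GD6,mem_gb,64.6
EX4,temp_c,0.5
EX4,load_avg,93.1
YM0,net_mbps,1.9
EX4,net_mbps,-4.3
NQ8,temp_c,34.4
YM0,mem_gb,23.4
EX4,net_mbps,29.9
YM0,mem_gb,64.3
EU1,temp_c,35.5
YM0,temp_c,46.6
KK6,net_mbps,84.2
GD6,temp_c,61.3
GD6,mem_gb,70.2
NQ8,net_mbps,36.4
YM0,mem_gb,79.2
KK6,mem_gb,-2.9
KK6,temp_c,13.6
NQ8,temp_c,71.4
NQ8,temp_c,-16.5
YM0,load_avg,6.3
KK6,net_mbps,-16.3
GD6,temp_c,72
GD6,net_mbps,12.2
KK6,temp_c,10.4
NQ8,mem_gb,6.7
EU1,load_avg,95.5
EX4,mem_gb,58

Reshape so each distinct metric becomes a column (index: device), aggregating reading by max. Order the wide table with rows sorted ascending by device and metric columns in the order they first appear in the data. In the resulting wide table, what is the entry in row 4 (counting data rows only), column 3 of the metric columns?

With rows sorted ascending by device, row 4 is device=KK6. metric columns in first-appearance order: net_mbps, mem_gb, temp_c, load_avg; column 3 is temp_c.
Long rows with device=KK6, metric=temp_c: max(97.2, 13.6, 10.4) = 97.2.

97.2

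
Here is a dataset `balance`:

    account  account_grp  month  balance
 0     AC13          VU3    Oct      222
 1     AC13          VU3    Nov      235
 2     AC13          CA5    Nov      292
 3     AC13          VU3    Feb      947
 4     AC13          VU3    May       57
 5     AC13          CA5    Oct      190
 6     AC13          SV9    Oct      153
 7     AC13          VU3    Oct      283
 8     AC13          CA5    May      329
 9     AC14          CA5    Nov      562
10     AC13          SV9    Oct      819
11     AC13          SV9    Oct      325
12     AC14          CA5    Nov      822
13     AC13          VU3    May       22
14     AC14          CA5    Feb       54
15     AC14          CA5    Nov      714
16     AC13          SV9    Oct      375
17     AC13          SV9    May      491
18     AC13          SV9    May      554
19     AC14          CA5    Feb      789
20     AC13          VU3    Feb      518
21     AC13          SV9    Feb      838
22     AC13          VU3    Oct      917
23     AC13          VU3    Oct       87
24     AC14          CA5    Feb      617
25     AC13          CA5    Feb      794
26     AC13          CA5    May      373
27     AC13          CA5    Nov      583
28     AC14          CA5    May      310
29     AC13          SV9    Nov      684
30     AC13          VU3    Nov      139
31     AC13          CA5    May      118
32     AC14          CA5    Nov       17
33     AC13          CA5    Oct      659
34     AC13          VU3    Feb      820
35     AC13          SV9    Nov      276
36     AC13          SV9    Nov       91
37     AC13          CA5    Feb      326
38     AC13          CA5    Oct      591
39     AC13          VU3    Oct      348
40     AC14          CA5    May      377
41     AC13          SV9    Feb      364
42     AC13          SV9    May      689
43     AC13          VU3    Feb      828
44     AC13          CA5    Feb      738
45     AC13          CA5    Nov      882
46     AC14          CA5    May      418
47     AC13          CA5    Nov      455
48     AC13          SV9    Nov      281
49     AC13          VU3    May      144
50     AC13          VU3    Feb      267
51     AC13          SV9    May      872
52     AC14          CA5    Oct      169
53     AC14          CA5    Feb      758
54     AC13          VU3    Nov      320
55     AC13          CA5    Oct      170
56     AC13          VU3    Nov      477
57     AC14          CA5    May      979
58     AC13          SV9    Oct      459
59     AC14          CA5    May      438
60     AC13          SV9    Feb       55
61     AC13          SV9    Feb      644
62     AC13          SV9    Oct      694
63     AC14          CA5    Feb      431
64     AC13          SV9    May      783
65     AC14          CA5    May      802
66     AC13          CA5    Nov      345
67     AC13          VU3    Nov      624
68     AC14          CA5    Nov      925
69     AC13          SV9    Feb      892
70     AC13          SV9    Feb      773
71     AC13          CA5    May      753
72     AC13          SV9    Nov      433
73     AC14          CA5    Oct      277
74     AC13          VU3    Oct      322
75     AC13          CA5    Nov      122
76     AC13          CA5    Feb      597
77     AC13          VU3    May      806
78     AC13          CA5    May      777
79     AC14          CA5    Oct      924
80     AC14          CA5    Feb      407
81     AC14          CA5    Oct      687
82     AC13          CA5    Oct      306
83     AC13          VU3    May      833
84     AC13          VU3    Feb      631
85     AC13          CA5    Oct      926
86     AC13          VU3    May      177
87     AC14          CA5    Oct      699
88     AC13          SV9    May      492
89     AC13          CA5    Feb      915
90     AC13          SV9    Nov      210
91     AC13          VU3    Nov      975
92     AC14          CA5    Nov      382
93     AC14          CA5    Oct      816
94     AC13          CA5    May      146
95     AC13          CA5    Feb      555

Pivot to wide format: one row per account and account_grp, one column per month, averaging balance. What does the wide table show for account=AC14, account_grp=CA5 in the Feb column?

Rows with account=AC14, account_grp=CA5 and month=Feb: balance values are 54, 789, 617, 758, 431, 407.
(54 + 789 + 617 + 758 + 431 + 407) / 6 = 509.33.

509.33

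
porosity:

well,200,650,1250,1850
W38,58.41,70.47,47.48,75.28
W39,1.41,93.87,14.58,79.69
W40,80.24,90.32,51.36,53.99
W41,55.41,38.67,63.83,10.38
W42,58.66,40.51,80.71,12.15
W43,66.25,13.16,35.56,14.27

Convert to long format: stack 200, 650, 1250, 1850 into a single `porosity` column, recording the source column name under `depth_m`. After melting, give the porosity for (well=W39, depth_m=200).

Unpivoting turns each (well, wide-column) pair into one long row.
The wide cell at row W39, column 200 holds 1.41, so the long row (W39, 200) has porosity=1.41.

1.41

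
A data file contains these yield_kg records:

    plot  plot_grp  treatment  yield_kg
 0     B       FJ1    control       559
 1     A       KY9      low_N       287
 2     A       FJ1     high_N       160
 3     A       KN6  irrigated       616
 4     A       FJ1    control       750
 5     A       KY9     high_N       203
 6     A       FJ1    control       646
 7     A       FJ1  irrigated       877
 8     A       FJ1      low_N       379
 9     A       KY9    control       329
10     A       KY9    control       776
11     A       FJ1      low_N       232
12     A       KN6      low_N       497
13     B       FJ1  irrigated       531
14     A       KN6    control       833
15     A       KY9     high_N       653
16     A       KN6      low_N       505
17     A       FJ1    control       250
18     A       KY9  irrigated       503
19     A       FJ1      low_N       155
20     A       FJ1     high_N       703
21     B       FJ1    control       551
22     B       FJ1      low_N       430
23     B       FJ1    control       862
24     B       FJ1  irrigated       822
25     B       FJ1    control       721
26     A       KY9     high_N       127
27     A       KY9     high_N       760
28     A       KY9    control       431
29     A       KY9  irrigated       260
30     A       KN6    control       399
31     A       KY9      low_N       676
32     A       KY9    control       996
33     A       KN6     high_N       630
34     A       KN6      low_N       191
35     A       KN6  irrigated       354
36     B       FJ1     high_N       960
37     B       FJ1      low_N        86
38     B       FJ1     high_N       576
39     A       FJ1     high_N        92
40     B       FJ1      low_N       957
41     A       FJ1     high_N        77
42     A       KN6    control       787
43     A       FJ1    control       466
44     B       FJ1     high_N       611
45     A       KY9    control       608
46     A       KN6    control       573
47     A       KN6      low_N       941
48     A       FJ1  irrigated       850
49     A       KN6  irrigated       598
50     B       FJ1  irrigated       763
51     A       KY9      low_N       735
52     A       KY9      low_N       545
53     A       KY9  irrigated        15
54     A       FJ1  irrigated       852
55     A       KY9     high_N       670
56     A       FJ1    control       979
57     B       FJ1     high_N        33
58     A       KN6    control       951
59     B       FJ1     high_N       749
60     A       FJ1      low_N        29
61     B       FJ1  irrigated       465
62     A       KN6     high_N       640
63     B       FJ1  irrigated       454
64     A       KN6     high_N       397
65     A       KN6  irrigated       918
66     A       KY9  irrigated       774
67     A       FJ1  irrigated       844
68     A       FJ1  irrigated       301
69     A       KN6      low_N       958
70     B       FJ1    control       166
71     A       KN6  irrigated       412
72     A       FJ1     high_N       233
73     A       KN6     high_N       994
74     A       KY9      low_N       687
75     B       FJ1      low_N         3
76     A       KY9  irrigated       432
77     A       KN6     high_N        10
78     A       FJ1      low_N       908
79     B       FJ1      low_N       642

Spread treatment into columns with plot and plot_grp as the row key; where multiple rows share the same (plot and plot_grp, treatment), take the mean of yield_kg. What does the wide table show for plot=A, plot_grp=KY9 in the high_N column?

482.60

Rows with plot=A, plot_grp=KY9 and treatment=high_N: yield_kg values are 203, 653, 127, 760, 670.
(203 + 653 + 127 + 760 + 670) / 5 = 482.60.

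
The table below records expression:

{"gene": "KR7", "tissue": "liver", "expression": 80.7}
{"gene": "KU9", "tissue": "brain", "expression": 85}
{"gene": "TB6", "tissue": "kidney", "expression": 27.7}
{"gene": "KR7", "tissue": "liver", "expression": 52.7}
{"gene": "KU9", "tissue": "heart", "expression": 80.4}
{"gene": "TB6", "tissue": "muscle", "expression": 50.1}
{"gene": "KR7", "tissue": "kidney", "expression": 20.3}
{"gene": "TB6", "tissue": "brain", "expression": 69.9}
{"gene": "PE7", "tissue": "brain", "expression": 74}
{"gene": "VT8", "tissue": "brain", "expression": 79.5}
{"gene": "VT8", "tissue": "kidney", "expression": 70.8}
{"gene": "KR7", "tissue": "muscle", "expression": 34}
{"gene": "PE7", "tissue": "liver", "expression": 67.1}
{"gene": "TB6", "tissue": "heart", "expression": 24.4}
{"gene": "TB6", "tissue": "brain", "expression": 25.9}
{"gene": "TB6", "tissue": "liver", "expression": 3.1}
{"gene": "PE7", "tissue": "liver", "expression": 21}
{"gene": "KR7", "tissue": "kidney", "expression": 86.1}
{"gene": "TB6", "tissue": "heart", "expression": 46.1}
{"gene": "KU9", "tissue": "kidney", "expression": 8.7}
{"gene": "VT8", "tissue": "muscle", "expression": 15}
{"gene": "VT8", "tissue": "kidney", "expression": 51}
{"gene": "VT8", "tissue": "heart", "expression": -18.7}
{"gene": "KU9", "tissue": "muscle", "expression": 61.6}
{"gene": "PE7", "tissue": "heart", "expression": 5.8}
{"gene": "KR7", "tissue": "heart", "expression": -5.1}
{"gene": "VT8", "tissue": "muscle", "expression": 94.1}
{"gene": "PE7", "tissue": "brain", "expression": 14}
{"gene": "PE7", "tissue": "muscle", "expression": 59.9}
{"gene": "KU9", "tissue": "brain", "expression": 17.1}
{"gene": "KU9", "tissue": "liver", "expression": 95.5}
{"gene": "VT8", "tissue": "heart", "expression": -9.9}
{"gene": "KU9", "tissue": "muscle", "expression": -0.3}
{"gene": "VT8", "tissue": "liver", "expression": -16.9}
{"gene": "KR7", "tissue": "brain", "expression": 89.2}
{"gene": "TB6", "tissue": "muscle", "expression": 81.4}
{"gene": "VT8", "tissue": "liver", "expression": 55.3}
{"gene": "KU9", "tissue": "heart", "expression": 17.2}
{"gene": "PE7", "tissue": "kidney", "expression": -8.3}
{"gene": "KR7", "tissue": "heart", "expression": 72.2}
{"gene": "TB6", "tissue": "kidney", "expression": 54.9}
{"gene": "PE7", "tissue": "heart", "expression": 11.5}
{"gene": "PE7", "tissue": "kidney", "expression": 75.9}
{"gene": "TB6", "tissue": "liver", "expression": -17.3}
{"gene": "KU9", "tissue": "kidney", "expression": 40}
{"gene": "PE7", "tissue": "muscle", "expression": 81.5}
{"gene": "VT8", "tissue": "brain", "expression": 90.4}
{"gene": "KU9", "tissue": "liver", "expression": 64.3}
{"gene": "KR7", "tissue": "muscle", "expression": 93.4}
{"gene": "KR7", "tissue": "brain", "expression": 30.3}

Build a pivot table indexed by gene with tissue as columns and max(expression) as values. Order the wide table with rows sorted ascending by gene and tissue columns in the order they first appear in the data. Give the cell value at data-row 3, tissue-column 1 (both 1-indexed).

67.1

With rows sorted ascending by gene, row 3 is gene=PE7. tissue columns in first-appearance order: liver, brain, kidney, heart, muscle; column 1 is liver.
Long rows with gene=PE7, tissue=liver: max(67.1, 21) = 67.1.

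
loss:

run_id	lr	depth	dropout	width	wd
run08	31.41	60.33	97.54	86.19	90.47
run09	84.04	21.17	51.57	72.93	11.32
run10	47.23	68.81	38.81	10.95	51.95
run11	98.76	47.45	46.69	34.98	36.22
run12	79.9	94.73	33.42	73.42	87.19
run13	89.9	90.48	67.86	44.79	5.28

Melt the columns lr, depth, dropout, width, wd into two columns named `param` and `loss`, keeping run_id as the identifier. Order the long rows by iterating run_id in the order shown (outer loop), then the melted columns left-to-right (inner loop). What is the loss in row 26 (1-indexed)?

89.9

30 rows total (6 × 5). Row 26: index ⌊(26-1)/5⌋ = 5 into run_id → run13; (26-1) mod 5 = 0 into the melted columns → lr.
So row 26 is (run13, lr, 89.9); loss = 89.9.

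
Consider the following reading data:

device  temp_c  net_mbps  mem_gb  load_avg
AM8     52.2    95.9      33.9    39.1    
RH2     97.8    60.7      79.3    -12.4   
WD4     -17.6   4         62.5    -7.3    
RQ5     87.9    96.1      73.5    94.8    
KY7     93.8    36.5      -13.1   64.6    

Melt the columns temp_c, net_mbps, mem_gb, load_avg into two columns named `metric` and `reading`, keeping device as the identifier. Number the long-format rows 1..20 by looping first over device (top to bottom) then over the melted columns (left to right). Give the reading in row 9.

20 rows total (5 × 4). Row 9: index ⌊(9-1)/4⌋ = 2 into device → WD4; (9-1) mod 4 = 0 into the melted columns → temp_c.
So row 9 is (WD4, temp_c, -17.6); reading = -17.6.

-17.6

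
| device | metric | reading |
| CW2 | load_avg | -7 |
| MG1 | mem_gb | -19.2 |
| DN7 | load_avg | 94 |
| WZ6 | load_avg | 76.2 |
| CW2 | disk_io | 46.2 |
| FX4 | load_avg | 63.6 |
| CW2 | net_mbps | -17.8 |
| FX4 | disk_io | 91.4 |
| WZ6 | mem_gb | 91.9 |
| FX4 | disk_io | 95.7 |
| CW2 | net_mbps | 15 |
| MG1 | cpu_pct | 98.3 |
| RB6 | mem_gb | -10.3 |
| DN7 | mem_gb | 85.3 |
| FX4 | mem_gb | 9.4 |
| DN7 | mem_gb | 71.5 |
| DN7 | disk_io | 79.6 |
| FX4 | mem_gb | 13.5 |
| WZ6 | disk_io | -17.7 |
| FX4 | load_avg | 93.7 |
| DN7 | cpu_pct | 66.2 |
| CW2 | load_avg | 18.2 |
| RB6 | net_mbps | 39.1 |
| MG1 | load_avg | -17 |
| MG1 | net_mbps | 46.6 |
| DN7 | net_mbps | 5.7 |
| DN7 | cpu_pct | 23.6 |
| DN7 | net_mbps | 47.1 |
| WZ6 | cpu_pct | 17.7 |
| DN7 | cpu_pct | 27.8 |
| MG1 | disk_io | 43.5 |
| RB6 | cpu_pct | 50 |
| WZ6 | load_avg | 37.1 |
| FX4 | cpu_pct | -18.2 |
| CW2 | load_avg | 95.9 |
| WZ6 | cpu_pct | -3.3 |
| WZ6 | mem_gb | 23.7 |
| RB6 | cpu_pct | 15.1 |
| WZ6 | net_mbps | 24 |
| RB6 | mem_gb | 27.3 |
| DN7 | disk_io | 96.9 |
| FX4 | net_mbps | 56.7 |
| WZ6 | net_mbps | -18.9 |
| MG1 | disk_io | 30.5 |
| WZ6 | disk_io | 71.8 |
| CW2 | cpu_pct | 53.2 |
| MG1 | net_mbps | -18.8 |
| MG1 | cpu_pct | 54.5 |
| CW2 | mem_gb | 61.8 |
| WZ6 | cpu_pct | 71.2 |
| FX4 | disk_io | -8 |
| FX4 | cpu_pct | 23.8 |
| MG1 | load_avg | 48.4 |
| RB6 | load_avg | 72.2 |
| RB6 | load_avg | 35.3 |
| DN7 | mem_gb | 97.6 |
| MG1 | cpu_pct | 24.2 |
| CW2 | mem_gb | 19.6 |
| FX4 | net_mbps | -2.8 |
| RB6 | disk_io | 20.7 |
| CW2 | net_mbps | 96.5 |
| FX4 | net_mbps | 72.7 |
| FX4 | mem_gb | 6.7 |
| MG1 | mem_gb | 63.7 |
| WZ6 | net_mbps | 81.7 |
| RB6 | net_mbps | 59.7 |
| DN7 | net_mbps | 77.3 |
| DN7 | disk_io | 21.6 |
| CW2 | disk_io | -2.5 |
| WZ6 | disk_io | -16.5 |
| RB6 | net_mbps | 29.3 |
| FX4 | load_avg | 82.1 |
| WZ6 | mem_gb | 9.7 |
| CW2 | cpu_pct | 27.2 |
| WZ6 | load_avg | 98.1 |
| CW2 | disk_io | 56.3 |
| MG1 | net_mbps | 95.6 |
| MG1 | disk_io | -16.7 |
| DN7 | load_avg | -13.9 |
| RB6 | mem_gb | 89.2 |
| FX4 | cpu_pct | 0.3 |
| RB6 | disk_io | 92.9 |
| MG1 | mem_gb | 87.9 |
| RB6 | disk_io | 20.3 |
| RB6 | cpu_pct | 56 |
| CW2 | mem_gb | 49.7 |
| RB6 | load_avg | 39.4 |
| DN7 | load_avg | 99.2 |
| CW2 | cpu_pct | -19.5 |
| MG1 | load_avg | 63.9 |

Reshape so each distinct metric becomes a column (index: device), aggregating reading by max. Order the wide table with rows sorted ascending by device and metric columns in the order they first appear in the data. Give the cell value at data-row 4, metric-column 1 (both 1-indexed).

63.9

With rows sorted ascending by device, row 4 is device=MG1. metric columns in first-appearance order: load_avg, mem_gb, disk_io, net_mbps, cpu_pct; column 1 is load_avg.
Long rows with device=MG1, metric=load_avg: max(-17, 48.4, 63.9) = 63.9.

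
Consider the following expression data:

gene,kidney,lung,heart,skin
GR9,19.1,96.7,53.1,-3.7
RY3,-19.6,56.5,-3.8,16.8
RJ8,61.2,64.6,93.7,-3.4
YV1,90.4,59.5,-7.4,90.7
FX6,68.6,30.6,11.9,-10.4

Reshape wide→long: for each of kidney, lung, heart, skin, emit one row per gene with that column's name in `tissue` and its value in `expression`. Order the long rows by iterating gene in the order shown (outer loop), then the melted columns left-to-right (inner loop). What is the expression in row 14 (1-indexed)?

20 rows total (5 × 4). Row 14: index ⌊(14-1)/4⌋ = 3 into gene → YV1; (14-1) mod 4 = 1 into the melted columns → lung.
So row 14 is (YV1, lung, 59.5); expression = 59.5.

59.5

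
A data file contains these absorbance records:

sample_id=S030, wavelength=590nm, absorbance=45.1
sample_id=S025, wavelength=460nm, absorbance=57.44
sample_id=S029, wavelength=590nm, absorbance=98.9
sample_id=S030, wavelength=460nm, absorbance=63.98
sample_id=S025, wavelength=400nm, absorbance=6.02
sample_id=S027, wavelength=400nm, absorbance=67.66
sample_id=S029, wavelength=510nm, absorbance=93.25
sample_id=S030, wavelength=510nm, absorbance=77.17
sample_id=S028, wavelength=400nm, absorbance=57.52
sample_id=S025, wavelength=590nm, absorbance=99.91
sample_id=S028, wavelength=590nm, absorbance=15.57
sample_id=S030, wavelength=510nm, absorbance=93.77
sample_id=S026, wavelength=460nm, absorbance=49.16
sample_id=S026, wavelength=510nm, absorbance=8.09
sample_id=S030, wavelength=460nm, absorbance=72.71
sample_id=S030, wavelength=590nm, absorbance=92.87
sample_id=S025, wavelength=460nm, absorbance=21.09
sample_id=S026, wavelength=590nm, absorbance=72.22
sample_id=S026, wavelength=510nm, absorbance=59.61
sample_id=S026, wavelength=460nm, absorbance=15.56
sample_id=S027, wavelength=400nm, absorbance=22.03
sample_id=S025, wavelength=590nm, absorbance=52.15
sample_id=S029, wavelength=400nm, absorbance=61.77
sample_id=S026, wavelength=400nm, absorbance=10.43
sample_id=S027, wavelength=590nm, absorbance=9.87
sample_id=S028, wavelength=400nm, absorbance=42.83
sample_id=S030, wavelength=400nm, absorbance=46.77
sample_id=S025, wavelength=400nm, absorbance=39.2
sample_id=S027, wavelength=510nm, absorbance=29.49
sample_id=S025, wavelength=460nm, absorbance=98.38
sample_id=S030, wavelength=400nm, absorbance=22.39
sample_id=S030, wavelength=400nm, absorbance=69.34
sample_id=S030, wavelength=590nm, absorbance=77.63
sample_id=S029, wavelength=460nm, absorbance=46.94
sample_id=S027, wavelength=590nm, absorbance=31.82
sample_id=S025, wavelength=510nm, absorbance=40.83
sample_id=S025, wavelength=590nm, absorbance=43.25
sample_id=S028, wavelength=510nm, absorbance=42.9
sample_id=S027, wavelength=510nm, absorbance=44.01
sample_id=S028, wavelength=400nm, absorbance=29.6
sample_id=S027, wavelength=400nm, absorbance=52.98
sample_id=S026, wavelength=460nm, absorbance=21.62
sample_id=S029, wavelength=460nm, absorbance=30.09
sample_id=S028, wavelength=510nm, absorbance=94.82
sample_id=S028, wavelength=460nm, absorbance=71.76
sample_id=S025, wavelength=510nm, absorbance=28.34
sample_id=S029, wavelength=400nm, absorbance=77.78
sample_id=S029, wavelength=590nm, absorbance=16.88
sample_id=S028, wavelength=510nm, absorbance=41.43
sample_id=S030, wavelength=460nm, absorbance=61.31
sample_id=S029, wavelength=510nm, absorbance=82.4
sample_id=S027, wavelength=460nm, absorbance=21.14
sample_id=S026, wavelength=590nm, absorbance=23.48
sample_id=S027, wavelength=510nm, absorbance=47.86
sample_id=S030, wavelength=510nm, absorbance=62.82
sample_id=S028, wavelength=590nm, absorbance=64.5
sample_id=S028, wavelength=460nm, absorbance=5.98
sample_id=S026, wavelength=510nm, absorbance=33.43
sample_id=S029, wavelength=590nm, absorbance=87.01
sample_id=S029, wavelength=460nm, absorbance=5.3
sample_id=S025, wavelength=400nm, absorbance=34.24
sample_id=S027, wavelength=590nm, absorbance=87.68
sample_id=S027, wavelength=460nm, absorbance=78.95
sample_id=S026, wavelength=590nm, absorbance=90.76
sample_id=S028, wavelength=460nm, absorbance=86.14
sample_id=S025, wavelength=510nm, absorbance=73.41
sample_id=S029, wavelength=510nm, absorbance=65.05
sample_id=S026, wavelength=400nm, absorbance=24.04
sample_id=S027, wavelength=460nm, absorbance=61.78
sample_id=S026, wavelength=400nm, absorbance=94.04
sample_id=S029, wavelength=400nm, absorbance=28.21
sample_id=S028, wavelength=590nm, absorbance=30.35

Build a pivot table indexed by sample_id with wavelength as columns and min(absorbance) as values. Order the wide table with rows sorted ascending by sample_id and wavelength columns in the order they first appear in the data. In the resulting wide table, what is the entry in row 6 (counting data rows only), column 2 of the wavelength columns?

61.31

With rows sorted ascending by sample_id, row 6 is sample_id=S030. wavelength columns in first-appearance order: 590nm, 460nm, 400nm, 510nm; column 2 is 460nm.
Long rows with sample_id=S030, wavelength=460nm: min(63.98, 72.71, 61.31) = 61.31.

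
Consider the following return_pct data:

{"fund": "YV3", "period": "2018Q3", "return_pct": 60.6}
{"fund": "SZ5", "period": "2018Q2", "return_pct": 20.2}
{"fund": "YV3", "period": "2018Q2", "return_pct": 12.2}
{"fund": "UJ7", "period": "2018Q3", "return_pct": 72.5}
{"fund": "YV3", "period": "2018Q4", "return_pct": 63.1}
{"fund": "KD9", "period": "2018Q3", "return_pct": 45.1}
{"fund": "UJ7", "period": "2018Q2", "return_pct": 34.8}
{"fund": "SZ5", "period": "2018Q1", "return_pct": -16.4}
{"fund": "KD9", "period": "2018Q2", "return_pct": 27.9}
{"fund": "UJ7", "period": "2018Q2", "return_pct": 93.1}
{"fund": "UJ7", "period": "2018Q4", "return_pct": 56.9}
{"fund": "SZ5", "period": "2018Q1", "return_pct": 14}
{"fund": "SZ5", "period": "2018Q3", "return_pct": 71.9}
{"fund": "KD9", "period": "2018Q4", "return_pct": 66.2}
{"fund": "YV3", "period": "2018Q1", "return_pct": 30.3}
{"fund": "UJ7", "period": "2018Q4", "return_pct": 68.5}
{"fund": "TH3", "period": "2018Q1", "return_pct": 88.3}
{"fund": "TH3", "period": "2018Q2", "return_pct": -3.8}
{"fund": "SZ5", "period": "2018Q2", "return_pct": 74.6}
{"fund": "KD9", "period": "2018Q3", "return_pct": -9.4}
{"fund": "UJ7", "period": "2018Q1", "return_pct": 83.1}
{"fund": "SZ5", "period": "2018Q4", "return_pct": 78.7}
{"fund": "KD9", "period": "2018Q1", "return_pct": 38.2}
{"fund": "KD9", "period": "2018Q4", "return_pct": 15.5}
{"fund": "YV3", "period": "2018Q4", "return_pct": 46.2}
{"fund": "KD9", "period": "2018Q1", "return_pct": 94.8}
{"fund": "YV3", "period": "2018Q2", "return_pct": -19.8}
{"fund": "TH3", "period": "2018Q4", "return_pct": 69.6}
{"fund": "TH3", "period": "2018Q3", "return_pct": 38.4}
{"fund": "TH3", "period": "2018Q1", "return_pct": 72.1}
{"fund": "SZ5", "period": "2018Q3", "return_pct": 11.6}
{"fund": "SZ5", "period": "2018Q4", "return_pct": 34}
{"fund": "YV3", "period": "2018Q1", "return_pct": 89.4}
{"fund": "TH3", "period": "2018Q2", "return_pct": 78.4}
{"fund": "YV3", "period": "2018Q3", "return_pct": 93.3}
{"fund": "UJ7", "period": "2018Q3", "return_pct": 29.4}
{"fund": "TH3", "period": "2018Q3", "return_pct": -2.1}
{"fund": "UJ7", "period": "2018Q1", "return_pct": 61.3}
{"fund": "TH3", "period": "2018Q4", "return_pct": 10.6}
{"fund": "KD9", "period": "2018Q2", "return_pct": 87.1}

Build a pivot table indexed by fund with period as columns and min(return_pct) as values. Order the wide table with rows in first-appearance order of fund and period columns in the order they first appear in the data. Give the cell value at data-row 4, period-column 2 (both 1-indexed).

27.9

With rows in first-appearance order of fund, row 4 is fund=KD9. period columns in first-appearance order: 2018Q3, 2018Q2, 2018Q4, 2018Q1; column 2 is 2018Q2.
Long rows with fund=KD9, period=2018Q2: min(27.9, 87.1) = 27.9.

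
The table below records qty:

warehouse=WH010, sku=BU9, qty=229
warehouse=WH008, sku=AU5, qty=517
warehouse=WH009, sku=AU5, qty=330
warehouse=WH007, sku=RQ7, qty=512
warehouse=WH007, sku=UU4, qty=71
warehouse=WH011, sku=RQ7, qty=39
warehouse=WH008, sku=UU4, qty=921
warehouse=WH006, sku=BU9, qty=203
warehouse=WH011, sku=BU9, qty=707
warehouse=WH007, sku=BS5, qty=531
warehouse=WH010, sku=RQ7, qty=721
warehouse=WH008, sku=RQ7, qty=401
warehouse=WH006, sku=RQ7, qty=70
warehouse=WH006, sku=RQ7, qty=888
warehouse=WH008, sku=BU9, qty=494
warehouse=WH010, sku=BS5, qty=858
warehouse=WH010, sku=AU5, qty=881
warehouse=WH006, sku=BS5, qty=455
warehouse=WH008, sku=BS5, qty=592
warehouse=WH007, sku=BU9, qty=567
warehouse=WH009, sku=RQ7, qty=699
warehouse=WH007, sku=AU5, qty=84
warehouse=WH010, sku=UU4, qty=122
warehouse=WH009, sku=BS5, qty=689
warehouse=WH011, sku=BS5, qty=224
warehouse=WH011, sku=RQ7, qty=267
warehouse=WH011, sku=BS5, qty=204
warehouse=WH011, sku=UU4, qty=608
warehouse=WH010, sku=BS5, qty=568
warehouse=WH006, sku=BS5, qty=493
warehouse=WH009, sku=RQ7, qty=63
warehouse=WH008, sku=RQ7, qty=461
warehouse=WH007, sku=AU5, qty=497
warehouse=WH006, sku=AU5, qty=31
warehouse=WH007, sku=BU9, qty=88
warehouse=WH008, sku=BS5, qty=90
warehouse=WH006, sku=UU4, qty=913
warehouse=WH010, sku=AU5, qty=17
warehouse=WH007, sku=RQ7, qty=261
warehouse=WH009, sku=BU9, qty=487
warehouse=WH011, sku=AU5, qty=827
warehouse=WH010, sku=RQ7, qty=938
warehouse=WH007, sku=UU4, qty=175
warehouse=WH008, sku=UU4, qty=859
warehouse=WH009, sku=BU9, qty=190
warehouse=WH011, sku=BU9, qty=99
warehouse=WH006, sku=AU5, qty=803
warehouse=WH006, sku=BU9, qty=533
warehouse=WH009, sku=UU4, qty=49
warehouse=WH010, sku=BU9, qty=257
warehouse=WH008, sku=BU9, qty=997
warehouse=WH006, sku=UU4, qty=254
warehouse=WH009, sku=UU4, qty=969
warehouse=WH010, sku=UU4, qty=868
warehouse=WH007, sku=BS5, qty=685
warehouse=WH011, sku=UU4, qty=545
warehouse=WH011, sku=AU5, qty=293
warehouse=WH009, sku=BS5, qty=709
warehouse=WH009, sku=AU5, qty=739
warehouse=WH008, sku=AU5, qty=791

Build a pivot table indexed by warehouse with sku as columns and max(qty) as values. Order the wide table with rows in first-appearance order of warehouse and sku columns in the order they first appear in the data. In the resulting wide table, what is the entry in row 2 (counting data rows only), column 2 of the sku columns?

791

With rows in first-appearance order of warehouse, row 2 is warehouse=WH008. sku columns in first-appearance order: BU9, AU5, RQ7, UU4, BS5; column 2 is AU5.
Long rows with warehouse=WH008, sku=AU5: max(517, 791) = 791.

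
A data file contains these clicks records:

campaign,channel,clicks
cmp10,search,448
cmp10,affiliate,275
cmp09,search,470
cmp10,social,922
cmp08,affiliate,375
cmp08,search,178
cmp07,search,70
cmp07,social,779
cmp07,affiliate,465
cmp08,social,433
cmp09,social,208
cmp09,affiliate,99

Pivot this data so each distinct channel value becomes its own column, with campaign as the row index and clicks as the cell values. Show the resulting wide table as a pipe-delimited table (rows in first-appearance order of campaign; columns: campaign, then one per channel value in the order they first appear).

| campaign | search | affiliate | social |
| cmp10 | 448 | 275 | 922 |
| cmp09 | 470 | 99 | 208 |
| cmp08 | 178 | 375 | 433 |
| cmp07 | 70 | 465 | 779 |

Columns: campaign plus the 3 distinct channel values (search, affiliate, social).
For example, row cmp10 column search takes clicks=448 from the long row (cmp10, search).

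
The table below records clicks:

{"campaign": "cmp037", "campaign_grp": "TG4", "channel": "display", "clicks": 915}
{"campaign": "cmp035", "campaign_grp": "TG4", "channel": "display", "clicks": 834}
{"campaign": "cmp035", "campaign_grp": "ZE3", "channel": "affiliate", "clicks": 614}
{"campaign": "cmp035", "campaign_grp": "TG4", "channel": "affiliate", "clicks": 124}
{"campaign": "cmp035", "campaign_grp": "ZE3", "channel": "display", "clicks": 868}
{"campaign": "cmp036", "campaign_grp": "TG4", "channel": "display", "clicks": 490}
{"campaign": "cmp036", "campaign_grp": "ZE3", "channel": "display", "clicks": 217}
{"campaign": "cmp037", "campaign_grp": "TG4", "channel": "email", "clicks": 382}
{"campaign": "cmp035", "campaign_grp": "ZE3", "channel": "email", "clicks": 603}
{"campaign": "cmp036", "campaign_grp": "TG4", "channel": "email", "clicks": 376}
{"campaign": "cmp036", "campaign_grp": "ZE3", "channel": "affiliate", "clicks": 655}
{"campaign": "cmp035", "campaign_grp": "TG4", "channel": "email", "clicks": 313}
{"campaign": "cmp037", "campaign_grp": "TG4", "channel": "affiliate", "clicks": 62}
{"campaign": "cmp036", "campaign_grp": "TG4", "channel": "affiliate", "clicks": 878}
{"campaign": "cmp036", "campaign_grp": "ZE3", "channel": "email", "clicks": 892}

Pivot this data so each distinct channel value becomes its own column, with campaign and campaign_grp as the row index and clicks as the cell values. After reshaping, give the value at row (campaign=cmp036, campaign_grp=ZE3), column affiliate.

Wide layout: rows indexed by campaign and campaign_grp, columns are the 3 distinct channel values (display, affiliate, email).
Cell (campaign=cmp036, campaign_grp=ZE3, channel=affiliate) draws from the long row where campaign=cmp036, campaign_grp=ZE3 and channel=affiliate, which has clicks=655.

655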